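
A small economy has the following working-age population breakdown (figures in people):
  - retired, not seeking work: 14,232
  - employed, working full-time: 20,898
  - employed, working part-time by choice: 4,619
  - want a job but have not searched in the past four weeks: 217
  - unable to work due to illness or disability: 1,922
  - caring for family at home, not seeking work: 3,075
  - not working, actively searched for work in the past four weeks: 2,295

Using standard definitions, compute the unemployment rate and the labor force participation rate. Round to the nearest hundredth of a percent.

Unemployment rate ≈ 8.25%; labor force participation rate ≈ 58.85%.

Employed = 20,898 + 4,619 = 25,517.
Unemployed = 2,295.
Labor force = 25,517 + 2,295 = 27,812.
Not in labor force = 14,232 + 217 + 1,922 + 3,075 = 19,446 (those not working and not actively searching are outside the labor force — including those who want a job but have given up searching).
Civilian working-age population = 27,812 + 19,446 = 47,258.
Unemployment rate = 2,295 / 27,812 = 8.25%.
Labor force participation rate = 27,812 / 47,258 = 58.85%.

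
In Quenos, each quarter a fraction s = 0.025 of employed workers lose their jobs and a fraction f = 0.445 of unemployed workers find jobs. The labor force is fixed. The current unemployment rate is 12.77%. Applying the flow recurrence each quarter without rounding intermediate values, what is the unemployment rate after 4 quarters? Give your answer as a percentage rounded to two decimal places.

With a fixed labor force, u_{t+1} = u_t + s·(1−u_t) − f·u_t = u_t·(1−s−f) + s.
Here 1−s−f = 0.530 and s = 0.025.
u_1 = 0.127700 × 0.530 + 0.025 = 0.092681.
u_2 = 0.092681 × 0.530 + 0.025 = 0.074121.
u_3 = 0.074121 × 0.530 + 0.025 = 0.064284.
u_4 = 0.064284 × 0.530 + 0.025 = 0.059071.

Unemployment rate after four quarters ≈ 5.91%.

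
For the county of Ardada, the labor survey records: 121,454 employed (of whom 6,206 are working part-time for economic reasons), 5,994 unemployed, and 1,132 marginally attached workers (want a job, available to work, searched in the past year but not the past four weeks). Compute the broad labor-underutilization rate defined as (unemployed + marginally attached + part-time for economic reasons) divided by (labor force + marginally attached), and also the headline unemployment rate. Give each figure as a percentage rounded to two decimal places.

Labor force = 121,454 + 5,994 = 127,448.
Numerator = 5,994 + 1,132 + 6,206 = 13,332.
Denominator = 127,448 + 1,132 = 128,580.
Broad rate = 13,332 / 128,580 = 10.37%.
Headline unemployment rate = 5,994 / 127,448 = 4.70%.

Broad underutilization rate ≈ 10.37%; headline unemployment rate ≈ 4.70%.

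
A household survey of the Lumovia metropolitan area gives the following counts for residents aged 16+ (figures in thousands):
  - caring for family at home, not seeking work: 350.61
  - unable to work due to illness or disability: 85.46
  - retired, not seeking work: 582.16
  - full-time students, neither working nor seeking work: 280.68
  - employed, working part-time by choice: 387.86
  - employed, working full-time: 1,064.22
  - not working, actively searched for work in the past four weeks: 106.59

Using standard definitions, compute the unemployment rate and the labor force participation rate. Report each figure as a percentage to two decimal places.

Unemployment rate ≈ 6.84%; labor force participation rate ≈ 54.55%.

Employed = 387.86 + 1,064.22 = 1,452.08 thousand.
Unemployed = 106.59 thousand.
Labor force = 1,452.08 + 106.59 = 1,558.67 thousand.
Not in labor force = 350.61 + 85.46 + 582.16 + 280.68 = 1,298.91 thousand (those not working and not actively searching are outside the labor force).
Civilian working-age population = 1,558.67 + 1,298.91 = 2,857.58 thousand.
Unemployment rate = 106.59 / 1,558.67 = 6.84%.
Labor force participation rate = 1,558.67 / 2,857.58 = 54.55%.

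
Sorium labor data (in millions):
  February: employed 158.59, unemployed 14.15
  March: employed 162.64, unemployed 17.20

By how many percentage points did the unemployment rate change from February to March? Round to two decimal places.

February: labor force = 158.59 + 14.15 = 172.74; u = 14.15/172.74 = 8.19%.
March: labor force = 162.64 + 17.20 = 179.84; u = 17.20/179.84 = 9.56%.
Change = 9.56% − 8.19% = +1.37 pp.

The unemployment rate changed by +1.37 percentage points.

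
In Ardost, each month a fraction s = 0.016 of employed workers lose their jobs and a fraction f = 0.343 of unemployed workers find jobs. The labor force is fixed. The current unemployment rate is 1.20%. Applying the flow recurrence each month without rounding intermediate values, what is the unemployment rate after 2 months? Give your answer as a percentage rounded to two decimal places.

Unemployment rate after two months ≈ 3.12%.

With a fixed labor force, u_{t+1} = u_t + s·(1−u_t) − f·u_t = u_t·(1−s−f) + s.
Here 1−s−f = 0.641 and s = 0.016.
u_1 = 0.012000 × 0.641 + 0.016 = 0.023692.
u_2 = 0.023692 × 0.641 + 0.016 = 0.031187.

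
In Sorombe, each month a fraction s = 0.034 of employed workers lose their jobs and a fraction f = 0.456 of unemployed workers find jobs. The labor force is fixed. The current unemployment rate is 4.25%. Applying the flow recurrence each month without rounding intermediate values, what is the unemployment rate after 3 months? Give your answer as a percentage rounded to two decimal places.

With a fixed labor force, u_{t+1} = u_t + s·(1−u_t) − f·u_t = u_t·(1−s−f) + s.
Here 1−s−f = 0.510 and s = 0.034.
u_1 = 0.042500 × 0.510 + 0.034 = 0.055675.
u_2 = 0.055675 × 0.510 + 0.034 = 0.062394.
u_3 = 0.062394 × 0.510 + 0.034 = 0.065821.

Unemployment rate after three months ≈ 6.58%.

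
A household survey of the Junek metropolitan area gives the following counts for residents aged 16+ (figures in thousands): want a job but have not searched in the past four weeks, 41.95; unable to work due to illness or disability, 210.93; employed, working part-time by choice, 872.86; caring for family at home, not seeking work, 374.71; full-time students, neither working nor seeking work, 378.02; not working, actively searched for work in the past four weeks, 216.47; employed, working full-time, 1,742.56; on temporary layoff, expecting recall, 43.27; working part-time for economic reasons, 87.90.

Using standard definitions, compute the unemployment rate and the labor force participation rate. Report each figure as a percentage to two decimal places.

Unemployment rate ≈ 8.77%; labor force participation rate ≈ 74.66%.

Employed = 872.86 + 1,742.56 + 87.90 = 2,703.32 thousand (anyone who worked, including part-time for economic reasons, counts as employed).
Unemployed = 216.47 + 43.27 = 259.74 thousand (jobless and actively searching, or on temporary layoff).
Labor force = 2,703.32 + 259.74 = 2,963.06 thousand.
Not in labor force = 41.95 + 210.93 + 374.71 + 378.02 = 1,005.61 thousand (those not working and not actively searching are outside the labor force — including those who want a job but have given up searching).
Civilian working-age population = 2,963.06 + 1,005.61 = 3,968.67 thousand.
Unemployment rate = 259.74 / 2,963.06 = 8.77%.
Labor force participation rate = 2,963.06 / 3,968.67 = 74.66%.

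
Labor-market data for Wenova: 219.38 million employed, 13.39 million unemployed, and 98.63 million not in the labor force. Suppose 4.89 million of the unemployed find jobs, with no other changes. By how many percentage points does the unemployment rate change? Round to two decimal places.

The unemployment rate changes by −2.10 percentage points.

Initially, labor force = 219.38 + 13.39 = 232.77 million, so u = 13.39/232.77 = 5.75%.
After the change, unemployed falls and employed rises by 4.89; labor force unchanged → E = 224.27, U = 8.50, labor force = 232.77 million.
New unemployment rate = 8.50 / 232.77 = 3.65%.
Change = 3.65% − 5.75% = −2.10 percentage points.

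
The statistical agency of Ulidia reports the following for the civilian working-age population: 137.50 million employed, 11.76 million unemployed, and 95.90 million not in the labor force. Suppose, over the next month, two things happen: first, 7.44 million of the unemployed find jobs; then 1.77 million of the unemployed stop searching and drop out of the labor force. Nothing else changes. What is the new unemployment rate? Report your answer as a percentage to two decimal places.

Initially, labor force = 137.50 + 11.76 = 149.26 million, so u = 11.76/149.26 = 7.88%.
After the first change, unemployed falls and employed rises by 7.44; labor force unchanged → E = 144.94, U = 4.32, labor force = 149.26 million.
After the second change, unemployed and labor force both fall by 1.77 → E = 144.94, U = 2.55, labor force = 147.49 million.
New unemployment rate = 2.55 / 147.49 = 1.73%.

New unemployment rate ≈ 1.73%.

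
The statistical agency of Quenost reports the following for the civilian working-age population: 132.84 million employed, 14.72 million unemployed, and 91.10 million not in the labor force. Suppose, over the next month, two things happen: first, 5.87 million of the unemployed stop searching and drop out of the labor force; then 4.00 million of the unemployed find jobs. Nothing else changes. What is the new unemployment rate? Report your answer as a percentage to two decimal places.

New unemployment rate ≈ 3.42%.

Initially, labor force = 132.84 + 14.72 = 147.56 million, so u = 14.72/147.56 = 9.98%.
After the first change, unemployed and labor force both fall by 5.87 → E = 132.84, U = 8.85, labor force = 141.69 million.
After the second change, unemployed falls and employed rises by 4.00; labor force unchanged → E = 136.84, U = 4.85, labor force = 141.69 million.
New unemployment rate = 4.85 / 141.69 = 3.42%.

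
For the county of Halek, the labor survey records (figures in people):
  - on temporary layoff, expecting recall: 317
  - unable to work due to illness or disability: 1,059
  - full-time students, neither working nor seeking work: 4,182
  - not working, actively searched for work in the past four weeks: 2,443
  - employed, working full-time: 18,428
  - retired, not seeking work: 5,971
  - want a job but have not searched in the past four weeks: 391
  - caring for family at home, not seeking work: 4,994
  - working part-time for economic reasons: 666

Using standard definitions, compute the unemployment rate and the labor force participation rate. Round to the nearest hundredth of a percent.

Unemployment rate ≈ 12.63%; labor force participation rate ≈ 56.84%.

Employed = 18,428 + 666 = 19,094 (anyone who worked, including part-time for economic reasons, counts as employed).
Unemployed = 317 + 2,443 = 2,760 (jobless and actively searching, or on temporary layoff).
Labor force = 19,094 + 2,760 = 21,854.
Not in labor force = 1,059 + 4,182 + 5,971 + 391 + 4,994 = 16,597 (those not working and not actively searching are outside the labor force — including those who want a job but have given up searching).
Civilian working-age population = 21,854 + 16,597 = 38,451.
Unemployment rate = 2,760 / 21,854 = 12.63%.
Labor force participation rate = 21,854 / 38,451 = 56.84%.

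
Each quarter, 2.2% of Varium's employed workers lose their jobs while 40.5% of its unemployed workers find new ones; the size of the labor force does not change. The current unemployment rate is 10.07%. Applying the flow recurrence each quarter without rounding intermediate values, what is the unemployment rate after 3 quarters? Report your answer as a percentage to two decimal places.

With a fixed labor force, u_{t+1} = u_t + s·(1−u_t) − f·u_t = u_t·(1−s−f) + s.
Here 1−s−f = 0.573 and s = 0.022.
u_1 = 0.100700 × 0.573 + 0.022 = 0.079701.
u_2 = 0.079701 × 0.573 + 0.022 = 0.067669.
u_3 = 0.067669 × 0.573 + 0.022 = 0.060774.

Unemployment rate after three quarters ≈ 6.08%.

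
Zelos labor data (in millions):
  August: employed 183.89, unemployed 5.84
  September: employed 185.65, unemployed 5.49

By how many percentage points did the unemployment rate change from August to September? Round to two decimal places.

The unemployment rate changed by −0.21 percentage points.

August: labor force = 183.89 + 5.84 = 189.73; u = 5.84/189.73 = 3.08%.
September: labor force = 185.65 + 5.49 = 191.14; u = 5.49/191.14 = 2.87%.
Change = 2.87% − 3.08% = −0.21 pp.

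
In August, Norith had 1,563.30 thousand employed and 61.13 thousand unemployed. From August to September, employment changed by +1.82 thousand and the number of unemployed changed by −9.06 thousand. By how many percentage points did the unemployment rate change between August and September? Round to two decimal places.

The unemployment rate changed by −0.54 percentage points.

August: labor force = 1,563.30 + 61.13 = 1,624.43; u = 61.13/1,624.43 = 3.76%.
September: labor force = 1,565.12 + 52.07 = 1,617.19; u = 52.07/1,617.19 = 3.22%.
Change = 3.22% − 3.76% = −0.54 pp.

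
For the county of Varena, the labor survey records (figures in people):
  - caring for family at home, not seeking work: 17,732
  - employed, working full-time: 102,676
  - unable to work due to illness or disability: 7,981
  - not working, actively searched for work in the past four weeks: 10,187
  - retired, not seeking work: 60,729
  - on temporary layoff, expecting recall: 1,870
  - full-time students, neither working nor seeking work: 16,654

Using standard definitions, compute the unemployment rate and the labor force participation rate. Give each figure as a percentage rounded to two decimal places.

Employed = 102,676.
Unemployed = 10,187 + 1,870 = 12,057 (jobless and actively searching, or on temporary layoff).
Labor force = 102,676 + 12,057 = 114,733.
Not in labor force = 17,732 + 7,981 + 60,729 + 16,654 = 103,096 (those not working and not actively searching are outside the labor force).
Civilian working-age population = 114,733 + 103,096 = 217,829.
Unemployment rate = 12,057 / 114,733 = 10.51%.
Labor force participation rate = 114,733 / 217,829 = 52.67%.

Unemployment rate ≈ 10.51%; labor force participation rate ≈ 52.67%.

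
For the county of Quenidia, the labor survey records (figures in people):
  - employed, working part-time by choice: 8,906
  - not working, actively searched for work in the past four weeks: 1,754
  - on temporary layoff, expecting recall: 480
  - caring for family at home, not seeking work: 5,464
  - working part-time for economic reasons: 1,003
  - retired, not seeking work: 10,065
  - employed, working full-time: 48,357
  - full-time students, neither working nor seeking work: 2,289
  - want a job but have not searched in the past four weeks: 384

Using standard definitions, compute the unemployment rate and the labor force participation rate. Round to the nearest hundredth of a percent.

Unemployment rate ≈ 3.69%; labor force participation rate ≈ 76.87%.

Employed = 8,906 + 1,003 + 48,357 = 58,266 (anyone who worked, including part-time for economic reasons, counts as employed).
Unemployed = 1,754 + 480 = 2,234 (jobless and actively searching, or on temporary layoff).
Labor force = 58,266 + 2,234 = 60,500.
Not in labor force = 5,464 + 10,065 + 2,289 + 384 = 18,202 (those not working and not actively searching are outside the labor force — including those who want a job but have given up searching).
Civilian working-age population = 60,500 + 18,202 = 78,702.
Unemployment rate = 2,234 / 60,500 = 3.69%.
Labor force participation rate = 60,500 / 78,702 = 76.87%.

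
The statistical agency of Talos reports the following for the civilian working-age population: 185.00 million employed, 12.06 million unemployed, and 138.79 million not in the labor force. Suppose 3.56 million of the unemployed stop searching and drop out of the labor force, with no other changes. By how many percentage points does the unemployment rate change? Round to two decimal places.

Initially, labor force = 185.00 + 12.06 = 197.06 million, so u = 12.06/197.06 = 6.12%.
After the change, unemployed and labor force both fall by 3.56 → E = 185.00, U = 8.50, labor force = 193.50 million.
New unemployment rate = 8.50 / 193.50 = 4.39%.
Change = 4.39% − 6.12% = −1.73 percentage points.

The unemployment rate changes by −1.73 percentage points.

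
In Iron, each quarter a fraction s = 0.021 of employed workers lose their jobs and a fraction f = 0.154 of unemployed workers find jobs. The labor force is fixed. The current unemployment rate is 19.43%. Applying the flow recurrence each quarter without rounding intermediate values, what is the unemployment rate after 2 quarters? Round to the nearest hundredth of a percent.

With a fixed labor force, u_{t+1} = u_t + s·(1−u_t) − f·u_t = u_t·(1−s−f) + s.
Here 1−s−f = 0.825 and s = 0.021.
u_1 = 0.194300 × 0.825 + 0.021 = 0.181297.
u_2 = 0.181297 × 0.825 + 0.021 = 0.170570.

Unemployment rate after two quarters ≈ 17.06%.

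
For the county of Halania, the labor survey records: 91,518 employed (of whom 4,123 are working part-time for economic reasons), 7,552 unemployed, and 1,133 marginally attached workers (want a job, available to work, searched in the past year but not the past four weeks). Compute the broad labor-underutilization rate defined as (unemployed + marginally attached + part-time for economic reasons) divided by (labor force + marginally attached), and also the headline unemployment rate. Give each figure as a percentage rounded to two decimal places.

Labor force = 91,518 + 7,552 = 99,070.
Numerator = 7,552 + 1,133 + 4,123 = 12,808.
Denominator = 99,070 + 1,133 = 100,203.
Broad rate = 12,808 / 100,203 = 12.78%.
Headline unemployment rate = 7,552 / 99,070 = 7.62%.

Broad underutilization rate ≈ 12.78%; headline unemployment rate ≈ 7.62%.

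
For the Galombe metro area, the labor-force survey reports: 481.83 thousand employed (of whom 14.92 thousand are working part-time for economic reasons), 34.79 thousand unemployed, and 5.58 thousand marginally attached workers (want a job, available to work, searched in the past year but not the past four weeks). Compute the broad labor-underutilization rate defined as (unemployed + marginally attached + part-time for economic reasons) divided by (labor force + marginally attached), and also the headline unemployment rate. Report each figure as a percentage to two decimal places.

Broad underutilization rate ≈ 10.59%; headline unemployment rate ≈ 6.73%.

Labor force = 481.83 + 34.79 = 516.62 thousand.
Numerator = 34.79 + 5.58 + 14.92 = 55.29 thousand.
Denominator = 516.62 + 5.58 = 522.20 thousand.
Broad rate = 55.29 / 522.20 = 10.59%.
Headline unemployment rate = 34.79 / 516.62 = 6.73%.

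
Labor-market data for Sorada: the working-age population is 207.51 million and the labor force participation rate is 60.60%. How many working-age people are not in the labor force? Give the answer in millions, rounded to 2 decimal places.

Share not in the labor force = 1 − 0.6060 = 0.3940.
Not in labor force = 0.3940 × 207.51 ≈ 81.76 million.

About 81.76 million are not in the labor force.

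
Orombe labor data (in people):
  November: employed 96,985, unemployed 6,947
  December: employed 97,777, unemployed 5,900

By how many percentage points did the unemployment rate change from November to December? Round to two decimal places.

The unemployment rate changed by −0.99 percentage points.

November: labor force = 96,985 + 6,947 = 103,932; u = 6,947/103,932 = 6.68%.
December: labor force = 97,777 + 5,900 = 103,677; u = 5,900/103,677 = 5.69%.
Change = 5.69% − 6.68% = −0.99 pp.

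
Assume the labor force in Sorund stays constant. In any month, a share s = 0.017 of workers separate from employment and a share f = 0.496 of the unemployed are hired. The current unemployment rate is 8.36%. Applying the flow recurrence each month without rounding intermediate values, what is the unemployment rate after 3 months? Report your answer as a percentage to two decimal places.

Unemployment rate after three months ≈ 3.90%.

With a fixed labor force, u_{t+1} = u_t + s·(1−u_t) − f·u_t = u_t·(1−s−f) + s.
Here 1−s−f = 0.487 and s = 0.017.
u_1 = 0.083600 × 0.487 + 0.017 = 0.057713.
u_2 = 0.057713 × 0.487 + 0.017 = 0.045106.
u_3 = 0.045106 × 0.487 + 0.017 = 0.038967.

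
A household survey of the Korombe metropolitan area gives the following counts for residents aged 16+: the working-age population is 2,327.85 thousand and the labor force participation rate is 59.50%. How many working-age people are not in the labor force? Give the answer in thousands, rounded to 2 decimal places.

About 942.78 thousand are not in the labor force.

Share not in the labor force = 1 − 0.5950 = 0.4050.
Not in labor force = 0.4050 × 2,327.85 ≈ 942.78 thousand.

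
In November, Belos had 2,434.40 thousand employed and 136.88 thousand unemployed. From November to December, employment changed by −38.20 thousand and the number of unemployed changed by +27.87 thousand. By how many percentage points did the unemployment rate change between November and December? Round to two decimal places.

The unemployment rate changed by +1.11 percentage points.

November: labor force = 2,434.40 + 136.88 = 2,571.28; u = 136.88/2,571.28 = 5.32%.
December: labor force = 2,396.20 + 164.75 = 2,560.95; u = 164.75/2,560.95 = 6.43%.
Change = 6.43% − 5.32% = +1.11 pp.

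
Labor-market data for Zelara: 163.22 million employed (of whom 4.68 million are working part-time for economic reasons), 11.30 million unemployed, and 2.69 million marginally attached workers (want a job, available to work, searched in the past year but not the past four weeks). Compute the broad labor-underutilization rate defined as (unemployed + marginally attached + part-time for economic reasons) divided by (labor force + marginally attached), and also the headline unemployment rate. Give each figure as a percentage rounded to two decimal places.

Broad underutilization rate ≈ 10.54%; headline unemployment rate ≈ 6.47%.

Labor force = 163.22 + 11.30 = 174.52 million.
Numerator = 11.30 + 2.69 + 4.68 = 18.67 million.
Denominator = 174.52 + 2.69 = 177.21 million.
Broad rate = 18.67 / 177.21 = 10.54%.
Headline unemployment rate = 11.30 / 174.52 = 6.47%.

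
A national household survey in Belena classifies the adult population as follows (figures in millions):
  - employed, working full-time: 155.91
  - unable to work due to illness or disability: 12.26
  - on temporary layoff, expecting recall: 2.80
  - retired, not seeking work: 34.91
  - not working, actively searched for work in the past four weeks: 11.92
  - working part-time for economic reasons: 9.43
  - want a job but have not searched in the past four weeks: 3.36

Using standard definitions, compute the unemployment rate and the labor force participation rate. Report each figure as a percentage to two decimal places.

Employed = 155.91 + 9.43 = 165.34 million (anyone who worked, including part-time for economic reasons, counts as employed).
Unemployed = 2.80 + 11.92 = 14.72 million (jobless and actively searching, or on temporary layoff).
Labor force = 165.34 + 14.72 = 180.06 million.
Not in labor force = 12.26 + 34.91 + 3.36 = 50.53 million (those not working and not actively searching are outside the labor force — including those who want a job but have given up searching).
Civilian working-age population = 180.06 + 50.53 = 230.59 million.
Unemployment rate = 14.72 / 180.06 = 8.18%.
Labor force participation rate = 180.06 / 230.59 = 78.09%.

Unemployment rate ≈ 8.18%; labor force participation rate ≈ 78.09%.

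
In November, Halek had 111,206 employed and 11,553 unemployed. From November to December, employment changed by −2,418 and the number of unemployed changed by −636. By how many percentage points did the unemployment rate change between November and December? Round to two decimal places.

The unemployment rate changed by −0.29 percentage points.

November: labor force = 111,206 + 11,553 = 122,759; u = 11,553/122,759 = 9.41%.
December: labor force = 108,788 + 10,917 = 119,705; u = 10,917/119,705 = 9.12%.
Change = 9.12% − 9.41% = −0.29 pp.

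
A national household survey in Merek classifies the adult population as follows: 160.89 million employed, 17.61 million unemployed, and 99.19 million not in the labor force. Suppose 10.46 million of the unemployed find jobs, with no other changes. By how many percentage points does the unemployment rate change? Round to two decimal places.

Initially, labor force = 160.89 + 17.61 = 178.50 million, so u = 17.61/178.50 = 9.87%.
After the change, unemployed falls and employed rises by 10.46; labor force unchanged → E = 171.35, U = 7.15, labor force = 178.50 million.
New unemployment rate = 7.15 / 178.50 = 4.01%.
Change = 4.01% − 9.87% = −5.86 percentage points.

The unemployment rate changes by −5.86 percentage points.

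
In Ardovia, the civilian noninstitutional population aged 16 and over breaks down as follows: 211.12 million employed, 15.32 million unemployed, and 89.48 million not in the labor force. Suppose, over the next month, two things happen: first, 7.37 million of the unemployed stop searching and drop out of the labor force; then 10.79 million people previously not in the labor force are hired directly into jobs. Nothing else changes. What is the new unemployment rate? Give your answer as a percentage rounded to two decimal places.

Initially, labor force = 211.12 + 15.32 = 226.44 million, so u = 15.32/226.44 = 6.77%.
After the first change, unemployed and labor force both fall by 7.37 → E = 211.12, U = 7.95, labor force = 219.07 million.
After the second change, employed and labor force both rise by 10.79; unemployed unchanged → E = 221.91, U = 7.95, labor force = 229.86 million.
New unemployment rate = 7.95 / 229.86 = 3.46%.

New unemployment rate ≈ 3.46%.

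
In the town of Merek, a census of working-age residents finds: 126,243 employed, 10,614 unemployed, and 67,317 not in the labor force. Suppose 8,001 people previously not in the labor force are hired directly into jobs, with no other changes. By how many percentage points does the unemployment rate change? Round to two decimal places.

Initially, labor force = 126,243 + 10,614 = 136,857, so u = 10,614/136,857 = 7.76%.
After the change, employed and labor force both rise by 8,001; unemployed unchanged → E = 134,244, U = 10,614, labor force = 144,858.
New unemployment rate = 10,614 / 144,858 = 7.33%.
Change = 7.33% − 7.76% = −0.43 percentage points.

The unemployment rate changes by −0.43 percentage points.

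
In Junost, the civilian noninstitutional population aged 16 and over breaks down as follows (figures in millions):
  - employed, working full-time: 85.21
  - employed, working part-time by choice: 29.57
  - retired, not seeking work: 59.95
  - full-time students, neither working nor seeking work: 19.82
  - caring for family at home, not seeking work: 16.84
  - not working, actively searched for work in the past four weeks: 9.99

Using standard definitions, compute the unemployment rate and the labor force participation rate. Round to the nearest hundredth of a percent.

Employed = 85.21 + 29.57 = 114.78 million.
Unemployed = 9.99 million.
Labor force = 114.78 + 9.99 = 124.77 million.
Not in labor force = 59.95 + 19.82 + 16.84 = 96.61 million (those not working and not actively searching are outside the labor force).
Civilian working-age population = 124.77 + 96.61 = 221.38 million.
Unemployment rate = 9.99 / 124.77 = 8.01%.
Labor force participation rate = 124.77 / 221.38 = 56.36%.

Unemployment rate ≈ 8.01%; labor force participation rate ≈ 56.36%.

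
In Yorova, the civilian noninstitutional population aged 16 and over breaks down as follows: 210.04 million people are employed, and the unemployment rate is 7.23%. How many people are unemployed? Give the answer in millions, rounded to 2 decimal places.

About 16.37 million are unemployed.

Let U be the number unemployed. The labor force is E + U, and U/(E+U) = 0.0723.
So U = 0.0723 × 210.04 / (1 − 0.0723) = 15.1859 / 0.9277 ≈ 16.37 million.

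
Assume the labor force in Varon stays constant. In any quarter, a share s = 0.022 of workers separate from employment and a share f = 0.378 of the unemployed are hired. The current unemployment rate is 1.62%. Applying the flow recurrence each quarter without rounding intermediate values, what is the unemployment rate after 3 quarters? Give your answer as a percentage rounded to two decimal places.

With a fixed labor force, u_{t+1} = u_t + s·(1−u_t) − f·u_t = u_t·(1−s−f) + s.
Here 1−s−f = 0.600 and s = 0.022.
u_1 = 0.016200 × 0.600 + 0.022 = 0.031720.
u_2 = 0.031720 × 0.600 + 0.022 = 0.041032.
u_3 = 0.041032 × 0.600 + 0.022 = 0.046619.

Unemployment rate after three quarters ≈ 4.66%.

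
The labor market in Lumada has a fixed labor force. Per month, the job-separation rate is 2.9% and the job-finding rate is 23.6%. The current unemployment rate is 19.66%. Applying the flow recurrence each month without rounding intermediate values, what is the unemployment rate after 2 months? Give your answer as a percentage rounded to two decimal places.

With a fixed labor force, u_{t+1} = u_t + s·(1−u_t) − f·u_t = u_t·(1−s−f) + s.
Here 1−s−f = 0.735 and s = 0.029.
u_1 = 0.196600 × 0.735 + 0.029 = 0.173501.
u_2 = 0.173501 × 0.735 + 0.029 = 0.156523.

Unemployment rate after two months ≈ 15.65%.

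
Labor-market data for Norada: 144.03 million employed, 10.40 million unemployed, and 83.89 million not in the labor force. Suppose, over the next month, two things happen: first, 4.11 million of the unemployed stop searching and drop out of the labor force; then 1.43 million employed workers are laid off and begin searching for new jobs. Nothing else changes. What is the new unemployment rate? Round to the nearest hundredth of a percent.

Initially, labor force = 144.03 + 10.40 = 154.43 million, so u = 10.40/154.43 = 6.73%.
After the first change, unemployed and labor force both fall by 4.11 → E = 144.03, U = 6.29, labor force = 150.32 million.
After the second change, employed falls and unemployed rises by 1.43; labor force unchanged → E = 142.60, U = 7.72, labor force = 150.32 million.
New unemployment rate = 7.72 / 150.32 = 5.14%.

New unemployment rate ≈ 5.14%.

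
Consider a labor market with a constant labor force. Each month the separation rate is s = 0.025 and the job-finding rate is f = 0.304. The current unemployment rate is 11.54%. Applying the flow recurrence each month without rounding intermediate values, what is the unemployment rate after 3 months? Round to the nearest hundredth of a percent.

Unemployment rate after three months ≈ 8.79%.

With a fixed labor force, u_{t+1} = u_t + s·(1−u_t) − f·u_t = u_t·(1−s−f) + s.
Here 1−s−f = 0.671 and s = 0.025.
u_1 = 0.115400 × 0.671 + 0.025 = 0.102433.
u_2 = 0.102433 × 0.671 + 0.025 = 0.093733.
u_3 = 0.093733 × 0.671 + 0.025 = 0.087895.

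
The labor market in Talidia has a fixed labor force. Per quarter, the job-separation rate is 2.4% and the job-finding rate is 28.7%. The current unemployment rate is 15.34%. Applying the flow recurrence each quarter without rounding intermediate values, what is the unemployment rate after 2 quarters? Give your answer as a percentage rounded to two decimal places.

Unemployment rate after two quarters ≈ 11.34%.

With a fixed labor force, u_{t+1} = u_t + s·(1−u_t) − f·u_t = u_t·(1−s−f) + s.
Here 1−s−f = 0.689 and s = 0.024.
u_1 = 0.153400 × 0.689 + 0.024 = 0.129693.
u_2 = 0.129693 × 0.689 + 0.024 = 0.113358.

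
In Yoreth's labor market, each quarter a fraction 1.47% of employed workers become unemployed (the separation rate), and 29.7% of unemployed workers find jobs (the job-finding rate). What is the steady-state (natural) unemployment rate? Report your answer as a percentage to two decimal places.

Steady-state unemployment rate ≈ 4.72%.

At steady state the flows balance: s·E = f·U, so U/(E+U) = s/(s+f).
u* = 1.47 / (1.47 + 29.7) = 1.47 / 31.17 = 4.72%.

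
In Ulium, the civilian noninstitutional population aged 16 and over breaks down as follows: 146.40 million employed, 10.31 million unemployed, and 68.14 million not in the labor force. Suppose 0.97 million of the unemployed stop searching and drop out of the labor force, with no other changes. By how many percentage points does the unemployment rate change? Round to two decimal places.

Initially, labor force = 146.40 + 10.31 = 156.71 million, so u = 10.31/156.71 = 6.58%.
After the change, unemployed and labor force both fall by 0.97 → E = 146.40, U = 9.34, labor force = 155.74 million.
New unemployment rate = 9.34 / 155.74 = 6.00%.
Change = 6.00% − 6.58% = −0.58 percentage points.

The unemployment rate changes by −0.58 percentage points.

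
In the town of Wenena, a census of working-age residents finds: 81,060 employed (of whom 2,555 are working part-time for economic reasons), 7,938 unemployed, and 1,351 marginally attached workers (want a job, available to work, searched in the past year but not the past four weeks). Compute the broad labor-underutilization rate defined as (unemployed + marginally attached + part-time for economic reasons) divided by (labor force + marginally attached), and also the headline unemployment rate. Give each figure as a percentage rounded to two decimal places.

Labor force = 81,060 + 7,938 = 88,998.
Numerator = 7,938 + 1,351 + 2,555 = 11,844.
Denominator = 88,998 + 1,351 = 90,349.
Broad rate = 11,844 / 90,349 = 13.11%.
Headline unemployment rate = 7,938 / 88,998 = 8.92%.

Broad underutilization rate ≈ 13.11%; headline unemployment rate ≈ 8.92%.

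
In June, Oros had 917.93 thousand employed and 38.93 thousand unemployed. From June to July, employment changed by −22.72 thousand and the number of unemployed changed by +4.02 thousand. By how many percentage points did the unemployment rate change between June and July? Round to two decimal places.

The unemployment rate changed by +0.51 percentage points.

June: labor force = 917.93 + 38.93 = 956.86; u = 38.93/956.86 = 4.07%.
July: labor force = 895.21 + 42.95 = 938.16; u = 42.95/938.16 = 4.58%.
Change = 4.58% − 4.07% = +0.51 pp.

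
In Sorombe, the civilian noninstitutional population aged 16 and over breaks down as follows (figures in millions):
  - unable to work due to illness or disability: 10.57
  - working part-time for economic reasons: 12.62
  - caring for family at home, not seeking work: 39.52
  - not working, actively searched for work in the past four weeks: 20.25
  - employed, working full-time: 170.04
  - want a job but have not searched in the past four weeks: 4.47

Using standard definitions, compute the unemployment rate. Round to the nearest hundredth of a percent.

Employed = 12.62 + 170.04 = 182.66 million (anyone who worked, including part-time for economic reasons, counts as employed).
Unemployed = 20.25 million.
Labor force = 182.66 + 20.25 = 202.91 million.
Unemployment rate = 20.25 / 202.91 = 9.98%.

Unemployment rate ≈ 9.98%.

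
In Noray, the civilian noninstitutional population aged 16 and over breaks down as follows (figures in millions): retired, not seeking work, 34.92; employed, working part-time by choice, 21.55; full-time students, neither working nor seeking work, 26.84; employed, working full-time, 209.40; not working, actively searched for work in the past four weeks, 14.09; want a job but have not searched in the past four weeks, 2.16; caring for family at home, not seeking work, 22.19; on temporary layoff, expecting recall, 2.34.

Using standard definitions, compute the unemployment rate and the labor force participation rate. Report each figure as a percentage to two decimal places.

Unemployment rate ≈ 6.64%; labor force participation rate ≈ 74.18%.

Employed = 21.55 + 209.40 = 230.95 million.
Unemployed = 14.09 + 2.34 = 16.43 million (jobless and actively searching, or on temporary layoff).
Labor force = 230.95 + 16.43 = 247.38 million.
Not in labor force = 34.92 + 26.84 + 2.16 + 22.19 = 86.11 million (those not working and not actively searching are outside the labor force — including those who want a job but have given up searching).
Civilian working-age population = 247.38 + 86.11 = 333.49 million.
Unemployment rate = 16.43 / 247.38 = 6.64%.
Labor force participation rate = 247.38 / 333.49 = 74.18%.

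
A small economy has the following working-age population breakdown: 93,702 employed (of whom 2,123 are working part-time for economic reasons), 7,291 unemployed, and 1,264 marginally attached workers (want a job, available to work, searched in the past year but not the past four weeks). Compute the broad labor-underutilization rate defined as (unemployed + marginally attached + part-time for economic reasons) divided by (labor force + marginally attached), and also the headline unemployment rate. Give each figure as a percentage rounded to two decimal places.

Labor force = 93,702 + 7,291 = 100,993.
Numerator = 7,291 + 1,264 + 2,123 = 10,678.
Denominator = 100,993 + 1,264 = 102,257.
Broad rate = 10,678 / 102,257 = 10.44%.
Headline unemployment rate = 7,291 / 100,993 = 7.22%.

Broad underutilization rate ≈ 10.44%; headline unemployment rate ≈ 7.22%.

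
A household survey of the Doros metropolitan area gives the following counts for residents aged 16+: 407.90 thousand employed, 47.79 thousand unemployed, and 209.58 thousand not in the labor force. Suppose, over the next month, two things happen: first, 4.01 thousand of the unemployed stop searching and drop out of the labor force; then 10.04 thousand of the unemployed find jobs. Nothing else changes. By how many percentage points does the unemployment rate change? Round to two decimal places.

The unemployment rate changes by −3.02 percentage points.

Initially, labor force = 407.90 + 47.79 = 455.69 thousand, so u = 47.79/455.69 = 10.49%.
After the first change, unemployed and labor force both fall by 4.01 → E = 407.90, U = 43.78, labor force = 451.68 thousand.
After the second change, unemployed falls and employed rises by 10.04; labor force unchanged → E = 417.94, U = 33.74, labor force = 451.68 thousand.
New unemployment rate = 33.74 / 451.68 = 7.47%.
Change = 7.47% − 10.49% = −3.02 percentage points.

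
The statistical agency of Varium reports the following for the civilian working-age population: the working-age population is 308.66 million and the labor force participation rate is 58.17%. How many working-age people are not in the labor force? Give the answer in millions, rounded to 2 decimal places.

Share not in the labor force = 1 − 0.5817 = 0.4183.
Not in labor force = 0.4183 × 308.66 ≈ 129.11 million.

About 129.11 million are not in the labor force.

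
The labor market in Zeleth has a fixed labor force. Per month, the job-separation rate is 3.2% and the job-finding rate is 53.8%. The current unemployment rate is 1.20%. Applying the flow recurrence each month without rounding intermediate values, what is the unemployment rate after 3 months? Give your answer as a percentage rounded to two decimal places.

Unemployment rate after three months ≈ 5.26%.

With a fixed labor force, u_{t+1} = u_t + s·(1−u_t) − f·u_t = u_t·(1−s−f) + s.
Here 1−s−f = 0.430 and s = 0.032.
u_1 = 0.012000 × 0.430 + 0.032 = 0.037160.
u_2 = 0.037160 × 0.430 + 0.032 = 0.047979.
u_3 = 0.047979 × 0.430 + 0.032 = 0.052631.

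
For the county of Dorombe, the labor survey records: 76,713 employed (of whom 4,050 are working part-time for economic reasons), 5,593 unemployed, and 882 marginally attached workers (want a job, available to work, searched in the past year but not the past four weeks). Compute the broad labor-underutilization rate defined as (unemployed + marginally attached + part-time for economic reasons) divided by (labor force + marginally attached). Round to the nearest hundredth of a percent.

Labor force = 76,713 + 5,593 = 82,306.
Numerator = 5,593 + 882 + 4,050 = 10,525.
Denominator = 82,306 + 882 = 83,188.
Broad rate = 10,525 / 83,188 = 12.65%.

Broad underutilization rate ≈ 12.65%.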